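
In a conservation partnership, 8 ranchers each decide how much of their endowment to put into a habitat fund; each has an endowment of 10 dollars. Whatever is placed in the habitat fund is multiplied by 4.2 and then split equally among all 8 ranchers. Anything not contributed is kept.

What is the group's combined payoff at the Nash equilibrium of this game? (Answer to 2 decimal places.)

80.00 dollars

Each contributed unit returns 4.2/8 = 0.5250 to its contributor — below 1 — so contributing 0 is dominant for every player. At the Nash equilibrium everyone keeps their 10, and the group total is 8 × 10 = 80.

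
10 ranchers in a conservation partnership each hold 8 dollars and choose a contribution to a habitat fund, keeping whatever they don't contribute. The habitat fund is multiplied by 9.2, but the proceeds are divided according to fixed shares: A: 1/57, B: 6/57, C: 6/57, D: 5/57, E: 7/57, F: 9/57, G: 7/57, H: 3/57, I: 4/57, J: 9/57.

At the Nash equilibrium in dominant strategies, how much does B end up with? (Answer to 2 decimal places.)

For player j, contributing a unit is worthwhile iff 9.2 × (j's share) ≥ 1, i.e. iff j's share is at least 0.1087.
The shares above 0.1087 belong to E, F, G and J, contributing 8 each; the remaining 6 contribute 0. Total contributed: 32.
B keeps 8 and receives 9.2 × 32 × 6/57 = 30.99 from the habitat fund, for a payoff of 38.99.

38.99 dollars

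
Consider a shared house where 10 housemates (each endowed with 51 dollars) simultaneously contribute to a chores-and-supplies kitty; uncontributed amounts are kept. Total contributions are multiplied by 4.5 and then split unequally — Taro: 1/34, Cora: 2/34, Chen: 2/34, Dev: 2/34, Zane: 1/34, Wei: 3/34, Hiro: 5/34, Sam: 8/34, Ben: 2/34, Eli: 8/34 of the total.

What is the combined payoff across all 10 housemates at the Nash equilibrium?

867.00 dollars

Player j's private return per contributed unit is 4.5 × (j's share). Contributing is weakly dominant for j when that share is at least 1/4.5 = 0.2222, and contributing 0 is dominant otherwise.
Sam and Eli clear that bar, contributing 51 each; the remaining 8 contribute 0. Total contributed: 102.
The chores-and-supplies kitty pays out 4.5 × 102 = 459.00 in total (split across the unequal shares, but the aggregate is all that matters for the group sum).
The 8 free-riders keep 51 each, adding 408. Group total = 408 + 459.00 = 867.00.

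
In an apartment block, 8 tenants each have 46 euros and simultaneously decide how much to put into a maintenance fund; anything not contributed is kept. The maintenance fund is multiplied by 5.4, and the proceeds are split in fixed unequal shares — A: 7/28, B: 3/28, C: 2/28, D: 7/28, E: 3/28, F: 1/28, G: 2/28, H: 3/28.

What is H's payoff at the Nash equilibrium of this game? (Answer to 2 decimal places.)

A player with share s gets back 5.4·s per unit contributed, so full contribution is dominant for anyone with s > 1/5.4 = 0.1852 and zero contribution is dominant for anyone below.
A and D clear that bar, contributing 46 each; the remaining 6 contribute 0. Total contributed: 92.
H keeps 46 and receives 5.4 × 92 × 3/28 = 53.23 from the maintenance fund, for a payoff of 99.23.

99.23 euros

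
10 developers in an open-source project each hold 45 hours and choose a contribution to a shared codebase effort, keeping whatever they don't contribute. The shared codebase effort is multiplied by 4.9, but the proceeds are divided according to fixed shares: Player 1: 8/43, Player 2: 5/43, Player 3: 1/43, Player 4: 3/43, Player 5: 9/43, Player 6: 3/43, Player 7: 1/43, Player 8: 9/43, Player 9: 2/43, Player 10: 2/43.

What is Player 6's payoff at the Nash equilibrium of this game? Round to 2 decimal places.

75.77 hours

For player j, contributing a unit is worthwhile iff 4.9 × (j's share) ≥ 1, i.e. iff j's share is at least 0.2041.
The shares above 0.2041 belong to Player 5 and Player 8, contributing 45 each; the remaining 8 contribute 0. Total contributed: 90.
Player 6 keeps 45 and receives 4.9 × 90 × 3/43 = 30.77 from the shared codebase effort, for a payoff of 75.77.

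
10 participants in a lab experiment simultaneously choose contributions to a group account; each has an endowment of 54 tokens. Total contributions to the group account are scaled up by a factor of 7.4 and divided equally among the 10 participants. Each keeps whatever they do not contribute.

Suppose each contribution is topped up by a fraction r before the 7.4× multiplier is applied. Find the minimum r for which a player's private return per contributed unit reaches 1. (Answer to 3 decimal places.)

With matching at rate r, one contributed unit becomes (1 + r) in the group account and returns 7.4 × (1 + r) / 10 to the contributor.
Setting this equal to 1: 1 + r = 10/7.4 = 1.3514.
So the minimum matching rate is r = 1.3514 − 1 = 0.351.

0.351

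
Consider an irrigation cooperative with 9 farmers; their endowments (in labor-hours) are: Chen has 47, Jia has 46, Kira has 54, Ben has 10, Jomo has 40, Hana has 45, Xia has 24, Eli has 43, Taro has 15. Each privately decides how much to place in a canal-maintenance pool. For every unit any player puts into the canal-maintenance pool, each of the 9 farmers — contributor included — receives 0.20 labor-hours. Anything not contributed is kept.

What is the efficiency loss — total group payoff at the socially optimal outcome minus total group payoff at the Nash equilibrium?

259.20 labor-hours

The private return per contributed unit is 0.20 < 1 for everyone, so the Nash equilibrium is zero contribution and the group total is Σ E_j = 47 + 46 + 54 + 10 + 40 + 45 + 24 + 43 + 15 = 324.
Each contributed unit returns 1.800 to the group, so the social optimum is full contribution by everyone: group total = 1.800 × 324 = 583.20.
Efficiency loss = (1.800 − 1) × 324 = 259.20.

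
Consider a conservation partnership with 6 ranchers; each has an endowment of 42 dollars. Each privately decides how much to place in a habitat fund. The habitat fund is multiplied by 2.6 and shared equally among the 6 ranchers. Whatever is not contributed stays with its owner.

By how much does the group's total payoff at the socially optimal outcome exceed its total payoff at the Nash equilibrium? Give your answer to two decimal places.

403.20 dollars

Each contributed unit returns 2.6/6 = 0.4333 to its contributor — below 1 — so contributing 0 is dominant for every player. At the Nash equilibrium everyone keeps their 42, and the group total is 6 × 42 = 252.
Each contributed unit returns 2.600 to the group as a whole (0.4333 to each of 6 players), which exceeds 1, so the social optimum is full contribution: group total = 2.600 × 252 = 655.20.
Efficiency loss = 655.20 − 252 = 403.20.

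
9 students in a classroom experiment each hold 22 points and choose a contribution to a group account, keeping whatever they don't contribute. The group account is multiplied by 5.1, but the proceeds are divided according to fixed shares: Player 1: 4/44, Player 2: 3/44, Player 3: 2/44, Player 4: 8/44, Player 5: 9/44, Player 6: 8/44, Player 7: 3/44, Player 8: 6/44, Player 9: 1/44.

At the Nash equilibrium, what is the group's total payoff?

288.20 points

Player j's private return per contributed unit is 5.1 × (j's share). Contributing is weakly dominant for j when that share is at least 1/5.1 = 0.1961, and contributing 0 is dominant otherwise.
The only share above 0.1961 is Player 5's 9/44, contributing 22; the remaining 8 contribute 0. Total contributed: 22.
The group account pays out 5.1 × 22 = 112.20 in total (split across the unequal shares, but the aggregate is all that matters for the group sum).
The 8 free-riders keep 22 each, adding 176. Group total = 176 + 112.20 = 288.20.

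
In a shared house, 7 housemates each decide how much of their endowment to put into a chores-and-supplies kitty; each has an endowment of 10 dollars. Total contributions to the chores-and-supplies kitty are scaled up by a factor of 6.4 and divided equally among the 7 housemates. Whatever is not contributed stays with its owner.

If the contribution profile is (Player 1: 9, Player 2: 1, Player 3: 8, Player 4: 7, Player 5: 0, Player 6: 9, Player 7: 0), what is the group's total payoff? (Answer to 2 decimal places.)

Total contributed: 9 + 1 + 8 + 7 + 0 + 9 + 0 = 34; total kept: 7 × 10 − 34 = 36.
The chores-and-supplies kitty pays out 6.4 × 34 = 217.60 in aggregate.
Group total = 36 + 217.60 = 253.60.

253.60 dollars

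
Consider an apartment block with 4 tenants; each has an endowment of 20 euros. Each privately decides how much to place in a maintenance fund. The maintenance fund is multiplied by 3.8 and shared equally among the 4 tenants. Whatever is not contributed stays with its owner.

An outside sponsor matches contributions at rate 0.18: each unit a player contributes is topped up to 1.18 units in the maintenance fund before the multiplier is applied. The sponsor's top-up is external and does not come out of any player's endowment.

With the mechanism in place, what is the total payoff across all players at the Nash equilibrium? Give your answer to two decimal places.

With the mechanism, a contributed unit returns 3.8 × 1.18 / 4 = 1.1210 per unit of net cost to the contributor — now above 1 — so contributing fully is weakly dominant for every player.
At the Nash equilibrium everyone contributes 20. Group total payoff = 3.8 × 1.18 × 80 = 358.72.

358.72 euros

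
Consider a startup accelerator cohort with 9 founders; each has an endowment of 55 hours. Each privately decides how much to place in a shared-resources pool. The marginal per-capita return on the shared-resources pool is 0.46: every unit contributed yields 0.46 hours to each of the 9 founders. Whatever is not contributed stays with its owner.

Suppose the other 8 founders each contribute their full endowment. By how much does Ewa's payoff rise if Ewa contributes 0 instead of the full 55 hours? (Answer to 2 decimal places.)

Switching from a contribution of 55 to 0 lets Ewa keep an extra 55 hours, but lowers the shared-resources pool by 55, which costs Ewa their own share of that drop: 0.46 × 55 = 25.30.
Net gain = 55 − 25.30 = 29.70. The private return per contributed unit (0.46) is below 1, so free-riding is indeed the best response regardless of what the others do.

29.70 hours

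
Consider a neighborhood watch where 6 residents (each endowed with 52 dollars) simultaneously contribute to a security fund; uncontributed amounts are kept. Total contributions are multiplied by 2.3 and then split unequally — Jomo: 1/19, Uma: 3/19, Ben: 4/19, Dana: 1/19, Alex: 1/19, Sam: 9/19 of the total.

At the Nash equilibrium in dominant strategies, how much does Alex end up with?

A player with share s gets back 2.3·s per unit contributed, so full contribution is dominant for anyone with s > 1/2.3 = 0.4348 and zero contribution is dominant for anyone below.
The only share above 0.4348 is Sam's 9/19, contributing 52; the remaining 5 contribute 0. Total contributed: 52.
Alex keeps 52 and receives 2.3 × 52 × 1/19 = 6.29 from the security fund, for a payoff of 58.29.

58.29 dollars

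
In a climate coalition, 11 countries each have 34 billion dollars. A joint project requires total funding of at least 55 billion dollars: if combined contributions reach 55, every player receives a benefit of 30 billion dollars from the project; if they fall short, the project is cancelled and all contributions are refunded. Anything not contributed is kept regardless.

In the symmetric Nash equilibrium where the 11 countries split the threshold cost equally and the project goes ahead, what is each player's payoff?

Equal share of the threshold: 55/11 = 5.
At this profile no one gains by cutting their contribution: any cut drops the total below 55, the project is cancelled, contributions are refunded, and the deviator ends with 34, which is less than 34 − 5 + 30 = 59. Contributing more than 5 just wastes the excess. So contributing exactly 5 is a best response.
Each player's payoff: 34 − 5 + 30 = 59.

59 billion dollars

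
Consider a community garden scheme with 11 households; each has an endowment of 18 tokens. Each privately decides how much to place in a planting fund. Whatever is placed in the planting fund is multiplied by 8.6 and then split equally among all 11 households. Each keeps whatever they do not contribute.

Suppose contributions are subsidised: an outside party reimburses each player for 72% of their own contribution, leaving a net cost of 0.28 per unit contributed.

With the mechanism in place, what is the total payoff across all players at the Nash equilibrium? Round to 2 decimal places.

1845.36 tokens

The effective private return per unit is now (8.6/11) / 0.28 = 2.7922 > 1, so every player's dominant strategy flips to full contribution.
At the Nash equilibrium everyone contributes 18. Group total payoff = 11 × (18 × 0.72 + 8.6 × 18) = 1845.36.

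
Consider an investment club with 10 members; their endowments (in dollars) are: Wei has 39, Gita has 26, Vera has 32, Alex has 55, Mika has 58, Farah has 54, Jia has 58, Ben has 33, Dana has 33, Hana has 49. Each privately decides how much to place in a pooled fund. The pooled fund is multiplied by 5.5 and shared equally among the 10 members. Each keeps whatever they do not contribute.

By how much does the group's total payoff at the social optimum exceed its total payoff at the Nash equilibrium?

1966.50 dollars

The private return per contributed unit is 5.5/10 = 0.5500 < 1 for every player regardless of endowment, so the Nash equilibrium is zero contribution and the group total is Σ E_j = 39 + 26 + 32 + 55 + 58 + 54 + 58 + 33 + 33 + 49 = 437.
Each contributed unit returns 5.500 to the group, so the social optimum is full contribution by everyone: group total = 5.500 × 437 = 2403.50.
Efficiency loss = (5.500 − 1) × 437 = 1966.50.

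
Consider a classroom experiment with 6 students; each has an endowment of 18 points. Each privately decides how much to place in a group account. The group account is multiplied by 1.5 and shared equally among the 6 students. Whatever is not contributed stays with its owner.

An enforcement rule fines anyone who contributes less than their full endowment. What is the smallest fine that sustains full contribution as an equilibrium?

Given the others contribute fully, the best deviation is to contribute 0 (any partial contribution still incurs the fine and gives up units whose private return 0.2500 is below 1).
Deviating from 18 to 0 saves 18 points but forfeits the deviator's share of the drop in the group account: 1.5/6 × 18 = 4.50.
So the deviation gain is 18 − 4.50 = 13.50, and the fine must be at least 13.50 points to wipe it out.

13.50 points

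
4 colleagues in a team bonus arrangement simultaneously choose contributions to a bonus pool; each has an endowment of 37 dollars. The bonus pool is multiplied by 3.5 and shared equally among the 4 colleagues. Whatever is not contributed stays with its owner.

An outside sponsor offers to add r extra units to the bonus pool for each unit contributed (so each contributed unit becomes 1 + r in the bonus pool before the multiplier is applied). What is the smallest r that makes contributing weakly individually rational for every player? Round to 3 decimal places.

With matching at rate r, one contributed unit becomes (1 + r) in the bonus pool and returns 3.5 × (1 + r) / 4 to the contributor.
Setting this equal to 1: 1 + r = 4/3.5 = 1.1429.
So the minimum matching rate is r = 1.1429 − 1 = 0.143.

0.143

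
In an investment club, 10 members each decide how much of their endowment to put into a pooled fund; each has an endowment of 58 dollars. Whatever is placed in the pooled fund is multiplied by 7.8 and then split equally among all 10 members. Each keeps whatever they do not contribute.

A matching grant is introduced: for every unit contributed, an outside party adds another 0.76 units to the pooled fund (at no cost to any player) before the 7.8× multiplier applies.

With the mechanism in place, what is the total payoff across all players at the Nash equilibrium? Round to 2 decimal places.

7962.24 dollars

Under the mechanism each unit contributed yields 7.8 × 1.76 / 10 = 1.3728 back to its contributor per unit of net cost, which exceeds 1, making full contribution the dominant choice for everyone.
At the Nash equilibrium everyone contributes 58. Group total payoff = 7.8 × 1.76 × 580 = 7962.24.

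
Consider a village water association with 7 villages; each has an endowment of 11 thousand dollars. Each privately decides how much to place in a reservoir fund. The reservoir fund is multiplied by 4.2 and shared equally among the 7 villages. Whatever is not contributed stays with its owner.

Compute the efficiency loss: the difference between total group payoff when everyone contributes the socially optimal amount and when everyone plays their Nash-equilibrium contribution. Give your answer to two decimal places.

246.40 thousand dollars

Each contributed unit returns 4.2/7 = 0.6000 to its contributor — below 1 — so contributing 0 is dominant for every player. At the Nash equilibrium everyone keeps their 11, and the group total is 7 × 11 = 77.
Each contributed unit returns 4.200 to the group as a whole (0.6000 to each of 7 players), which exceeds 1, so the social optimum is full contribution: group total = 4.200 × 77 = 323.40.
Efficiency loss = 323.40 − 77 = 246.40.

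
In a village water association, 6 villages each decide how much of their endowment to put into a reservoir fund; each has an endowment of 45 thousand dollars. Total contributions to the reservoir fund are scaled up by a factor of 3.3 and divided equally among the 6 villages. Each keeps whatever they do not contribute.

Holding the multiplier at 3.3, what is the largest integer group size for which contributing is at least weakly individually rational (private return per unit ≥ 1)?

3

Private return per unit is 3.3/(group size), which is ≥ 1 whenever the group size is ≤ 3.3.
The largest such integer is 3.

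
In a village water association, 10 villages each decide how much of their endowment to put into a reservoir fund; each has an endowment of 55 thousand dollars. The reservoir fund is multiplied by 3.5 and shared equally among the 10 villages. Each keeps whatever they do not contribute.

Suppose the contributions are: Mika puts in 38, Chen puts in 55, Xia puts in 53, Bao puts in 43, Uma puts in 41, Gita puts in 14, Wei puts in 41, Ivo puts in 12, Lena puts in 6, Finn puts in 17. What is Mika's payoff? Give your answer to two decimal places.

Total contributed: 38 + 55 + 53 + 43 + 41 + 14 + 41 + 12 + 6 + 17 = 320.
Each receives 3.5 × 320 / 10 = 112.00 from the reservoir fund.
Mika keeps 55 − 38 = 17, so Mika's payoff is 17 + 112.00 = 129.00.

129.00 thousand dollars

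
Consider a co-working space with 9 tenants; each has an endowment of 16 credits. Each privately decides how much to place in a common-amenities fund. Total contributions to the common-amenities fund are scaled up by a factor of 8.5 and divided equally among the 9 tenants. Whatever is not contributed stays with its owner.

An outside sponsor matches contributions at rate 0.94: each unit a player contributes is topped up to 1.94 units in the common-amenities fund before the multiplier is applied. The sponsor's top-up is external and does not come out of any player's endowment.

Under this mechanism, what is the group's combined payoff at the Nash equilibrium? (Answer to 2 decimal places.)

Under the mechanism each unit contributed yields 8.5 × 1.94 / 9 = 1.8322 back to its contributor per unit of net cost, which exceeds 1, making full contribution the dominant choice for everyone.
At the Nash equilibrium everyone contributes 16. Group total payoff = 8.5 × 1.94 × 144 = 2374.56.

2374.56 credits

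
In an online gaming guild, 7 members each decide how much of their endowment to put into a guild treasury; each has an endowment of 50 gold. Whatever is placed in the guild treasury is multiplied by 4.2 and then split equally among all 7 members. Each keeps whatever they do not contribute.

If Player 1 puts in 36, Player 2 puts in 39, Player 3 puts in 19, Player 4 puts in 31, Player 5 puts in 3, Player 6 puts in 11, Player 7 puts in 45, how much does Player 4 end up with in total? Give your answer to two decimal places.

Total contributed: 36 + 39 + 19 + 31 + 3 + 11 + 45 = 184.
Each receives 4.2 × 184 / 7 = 110.40 from the guild treasury.
Player 4 keeps 50 − 31 = 19, so Player 4's payoff is 19 + 110.40 = 129.40.

129.40 gold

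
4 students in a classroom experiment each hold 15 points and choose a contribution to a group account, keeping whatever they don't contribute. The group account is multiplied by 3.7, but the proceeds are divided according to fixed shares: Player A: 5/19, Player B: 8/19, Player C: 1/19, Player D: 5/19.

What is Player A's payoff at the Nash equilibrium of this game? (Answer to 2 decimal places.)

A player with share s gets back 3.7·s per unit contributed, so full contribution is dominant for anyone with s > 1/3.7 = 0.2703 and zero contribution is dominant for anyone below.
Only Player B (8/19) clears that bar, contributing 15; the remaining 3 contribute 0. Total contributed: 15.
Player A keeps 15 and receives 3.7 × 15 × 5/19 = 14.61 from the group account, for a payoff of 29.61.

29.61 points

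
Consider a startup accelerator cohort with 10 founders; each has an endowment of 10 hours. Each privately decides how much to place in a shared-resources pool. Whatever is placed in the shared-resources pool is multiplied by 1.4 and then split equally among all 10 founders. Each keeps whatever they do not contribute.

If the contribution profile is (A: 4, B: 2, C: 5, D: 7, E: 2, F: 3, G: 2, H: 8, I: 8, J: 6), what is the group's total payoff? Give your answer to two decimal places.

Total contributed: 4 + 2 + 5 + 7 + 2 + 3 + 2 + 8 + 8 + 6 = 47; total kept: 10 × 10 − 47 = 53.
The shared-resources pool pays out 1.4 × 47 = 65.80 in aggregate.
Group total = 53 + 65.80 = 118.80.

118.80 hours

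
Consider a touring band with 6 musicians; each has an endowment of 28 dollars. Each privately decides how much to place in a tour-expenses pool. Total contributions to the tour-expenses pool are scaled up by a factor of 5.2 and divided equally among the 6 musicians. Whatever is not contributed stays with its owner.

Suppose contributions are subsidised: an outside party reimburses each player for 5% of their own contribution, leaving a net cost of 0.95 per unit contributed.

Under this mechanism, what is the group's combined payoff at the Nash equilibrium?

The effective private return is (5.2/6) / 0.95 = 0.9123, which is still under 1, so the mechanism doesn't change anyone's dominant strategy: zero contribution.
Everyone keeps their endowment and the group total is 6 × 28 = 168.

168.00 dollars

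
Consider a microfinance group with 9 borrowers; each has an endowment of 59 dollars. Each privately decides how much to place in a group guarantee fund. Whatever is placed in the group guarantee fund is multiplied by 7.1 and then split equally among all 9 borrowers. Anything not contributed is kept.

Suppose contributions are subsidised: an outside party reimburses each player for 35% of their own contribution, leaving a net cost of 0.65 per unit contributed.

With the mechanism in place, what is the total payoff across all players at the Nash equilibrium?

With the mechanism, a contributed unit returns (7.1/9) / 0.65 = 1.2137 per unit of net cost to the contributor — now above 1 — so contributing fully is weakly dominant for every player.
At the Nash equilibrium everyone contributes 59. Group total payoff = 9 × (59 × 0.35 + 7.1 × 59) = 3955.95.

3955.95 dollars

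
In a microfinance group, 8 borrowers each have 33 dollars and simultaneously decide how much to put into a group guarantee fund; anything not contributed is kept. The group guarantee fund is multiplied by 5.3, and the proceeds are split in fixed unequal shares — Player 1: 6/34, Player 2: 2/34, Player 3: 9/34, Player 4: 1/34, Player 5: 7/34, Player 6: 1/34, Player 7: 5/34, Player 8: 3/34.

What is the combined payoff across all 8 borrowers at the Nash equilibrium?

547.80 dollars

Each unit j contributes comes back to j as 5.3 × (j's share), so j prefers to contribute only if that share exceeds 1/5.3 = 0.1887; otherwise keeping the unit dominates.
The shares above 0.1887 belong to Player 3 and Player 5, contributing 33 each; the remaining 6 contribute 0. Total contributed: 66.
The group guarantee fund pays out 5.3 × 66 = 349.80 in total (split across the unequal shares, but the aggregate is all that matters for the group sum).
The 6 free-riders keep 33 each, adding 198. Group total = 198 + 349.80 = 547.80.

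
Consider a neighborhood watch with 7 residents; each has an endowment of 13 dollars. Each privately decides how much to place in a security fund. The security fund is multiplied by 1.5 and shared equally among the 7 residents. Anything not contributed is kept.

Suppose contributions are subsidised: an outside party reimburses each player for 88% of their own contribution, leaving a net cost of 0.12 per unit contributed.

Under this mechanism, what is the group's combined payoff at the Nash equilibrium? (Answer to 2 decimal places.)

216.58 dollars

Under the mechanism each unit contributed yields (1.5/7) / 0.12 = 1.7857 back to its contributor per unit of net cost, which exceeds 1, making full contribution the dominant choice for everyone.
At the Nash equilibrium everyone contributes 13. Group total payoff = 7 × (13 × 0.88 + 1.5 × 13) = 216.58.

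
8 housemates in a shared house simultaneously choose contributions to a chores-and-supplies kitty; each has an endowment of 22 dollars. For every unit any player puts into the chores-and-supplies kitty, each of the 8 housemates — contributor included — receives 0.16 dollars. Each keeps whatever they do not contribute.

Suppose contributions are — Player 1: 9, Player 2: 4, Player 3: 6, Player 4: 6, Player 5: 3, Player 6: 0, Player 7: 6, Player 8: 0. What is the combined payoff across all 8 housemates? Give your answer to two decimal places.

Total contributed: 9 + 4 + 6 + 6 + 3 + 0 + 6 + 0 = 34; total kept: 8 × 22 − 34 = 142.
The chores-and-supplies kitty pays out 0.16 × 8 × 34 = 43.52 in aggregate.
Group total = 142 + 43.52 = 185.52.

185.52 dollars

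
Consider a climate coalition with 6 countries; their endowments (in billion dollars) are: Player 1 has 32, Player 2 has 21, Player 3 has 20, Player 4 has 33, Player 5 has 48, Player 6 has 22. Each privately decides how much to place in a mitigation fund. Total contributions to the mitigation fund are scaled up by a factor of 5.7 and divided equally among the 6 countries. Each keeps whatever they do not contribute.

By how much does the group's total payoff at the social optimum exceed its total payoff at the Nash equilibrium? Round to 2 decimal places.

827.20 billion dollars

The private return per contributed unit is 5.7/6 = 0.9500 < 1 for every player regardless of endowment, so the Nash equilibrium is zero contribution and the group total is Σ E_j = 32 + 21 + 20 + 33 + 48 + 22 = 176.
Each contributed unit returns 5.700 to the group, so the social optimum is full contribution by everyone: group total = 5.700 × 176 = 1003.20.
Efficiency loss = (5.700 − 1) × 176 = 827.20.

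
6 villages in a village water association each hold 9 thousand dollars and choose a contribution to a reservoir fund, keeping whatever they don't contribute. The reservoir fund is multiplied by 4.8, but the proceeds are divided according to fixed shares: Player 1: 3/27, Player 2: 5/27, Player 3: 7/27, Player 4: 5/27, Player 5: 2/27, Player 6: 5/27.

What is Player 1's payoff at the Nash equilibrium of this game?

Each unit j contributes comes back to j as 4.8 × (j's share), so j prefers to contribute only if that share exceeds 1/4.8 = 0.2083; otherwise keeping the unit dominates.
Player 3 alone (share 7/27) is above the threshold, contributing 9; the remaining 5 contribute 0. Total contributed: 9.
Player 1 keeps 9 and receives 4.8 × 9 × 3/27 = 4.80 from the reservoir fund, for a payoff of 13.80.

13.80 thousand dollars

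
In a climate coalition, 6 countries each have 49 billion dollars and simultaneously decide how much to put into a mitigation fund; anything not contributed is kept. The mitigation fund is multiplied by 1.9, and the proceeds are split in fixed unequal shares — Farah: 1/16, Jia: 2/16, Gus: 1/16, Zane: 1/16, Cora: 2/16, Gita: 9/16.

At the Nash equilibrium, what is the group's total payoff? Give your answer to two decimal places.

For player j, contributing a unit is worthwhile iff 1.9 × (j's share) ≥ 1, i.e. iff j's share is at least 0.5263.
The only share above 0.5263 is Gita's 9/16, contributing 49; the remaining 5 contribute 0. Total contributed: 49.
The mitigation fund pays out 1.9 × 49 = 93.10 in total (split across the unequal shares, but the aggregate is all that matters for the group sum).
The 5 free-riders keep 49 each, adding 245. Group total = 245 + 93.10 = 338.10.

338.10 billion dollars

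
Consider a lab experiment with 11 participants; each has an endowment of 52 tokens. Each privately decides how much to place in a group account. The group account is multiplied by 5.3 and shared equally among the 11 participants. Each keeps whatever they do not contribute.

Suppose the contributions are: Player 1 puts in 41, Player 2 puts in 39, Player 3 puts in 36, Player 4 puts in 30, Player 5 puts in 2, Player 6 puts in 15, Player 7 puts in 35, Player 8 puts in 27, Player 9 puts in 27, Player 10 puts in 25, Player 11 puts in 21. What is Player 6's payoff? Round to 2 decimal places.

Total contributed: 41 + 39 + 36 + 30 + 2 + 15 + 35 + 27 + 27 + 25 + 21 = 298.
Each receives 5.3 × 298 / 11 = 143.58 from the group account.
Player 6 keeps 52 − 15 = 37, so Player 6's payoff is 37 + 143.58 = 180.58.

180.58 tokens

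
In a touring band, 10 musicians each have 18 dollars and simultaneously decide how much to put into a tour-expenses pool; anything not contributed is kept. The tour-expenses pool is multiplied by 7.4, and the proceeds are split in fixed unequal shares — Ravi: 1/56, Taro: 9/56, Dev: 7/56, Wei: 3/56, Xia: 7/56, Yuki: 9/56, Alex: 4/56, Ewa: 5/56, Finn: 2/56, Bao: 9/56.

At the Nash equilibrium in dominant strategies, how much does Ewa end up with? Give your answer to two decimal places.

Player j's private return per contributed unit is 7.4 × (j's share). Contributing is weakly dominant for j when that share is at least 1/7.4 = 0.1351, and contributing 0 is dominant otherwise.
The shares above 0.1351 belong to Taro, Yuki and Bao, contributing 18 each; the remaining 7 contribute 0. Total contributed: 54.
Ewa keeps 18 and receives 7.4 × 54 × 5/56 = 35.68 from the tour-expenses pool, for a payoff of 53.68.

53.68 dollars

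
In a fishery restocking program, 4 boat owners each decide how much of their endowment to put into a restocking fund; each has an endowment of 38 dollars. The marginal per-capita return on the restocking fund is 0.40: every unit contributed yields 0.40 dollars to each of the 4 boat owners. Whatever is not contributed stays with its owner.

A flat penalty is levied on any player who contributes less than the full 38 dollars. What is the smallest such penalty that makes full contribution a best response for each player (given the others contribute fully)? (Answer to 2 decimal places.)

22.80 dollars

Given the others contribute fully, the best deviation is to contribute 0 (any partial contribution still incurs the fine and gives up units whose private return 0.40 is below 1).
Deviating from 38 to 0 saves 38 dollars but forfeits the deviator's share of the drop in the restocking fund: 0.40 × 38 = 15.20.
So the deviation gain is 38 − 15.20 = 22.80, and the fine must be at least 22.80 dollars to wipe it out.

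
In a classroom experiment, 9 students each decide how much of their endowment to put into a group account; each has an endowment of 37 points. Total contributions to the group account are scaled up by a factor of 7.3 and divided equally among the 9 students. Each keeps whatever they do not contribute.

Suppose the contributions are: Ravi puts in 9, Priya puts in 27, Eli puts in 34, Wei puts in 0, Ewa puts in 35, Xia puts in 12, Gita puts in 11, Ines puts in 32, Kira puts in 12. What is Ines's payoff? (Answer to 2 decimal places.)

Total contributed: 9 + 27 + 34 + 0 + 35 + 12 + 11 + 32 + 12 = 172.
Each receives 7.3 × 172 / 9 = 139.51 from the group account.
Ines keeps 37 − 32 = 5, so Ines's payoff is 5 + 139.51 = 144.51.

144.51 points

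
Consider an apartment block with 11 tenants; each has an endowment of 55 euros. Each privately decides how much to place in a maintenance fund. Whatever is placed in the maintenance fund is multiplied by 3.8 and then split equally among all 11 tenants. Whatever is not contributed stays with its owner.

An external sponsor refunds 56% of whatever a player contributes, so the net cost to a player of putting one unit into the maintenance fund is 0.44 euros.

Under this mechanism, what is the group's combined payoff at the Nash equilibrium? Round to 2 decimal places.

605.00 euros

Even with the mechanism, each unit contributed returns only (3.8/11) / 0.44 = 0.7851 per unit of net cost, so contributing nothing is still dominant.
Everyone keeps their endowment and the group total is 11 × 55 = 605.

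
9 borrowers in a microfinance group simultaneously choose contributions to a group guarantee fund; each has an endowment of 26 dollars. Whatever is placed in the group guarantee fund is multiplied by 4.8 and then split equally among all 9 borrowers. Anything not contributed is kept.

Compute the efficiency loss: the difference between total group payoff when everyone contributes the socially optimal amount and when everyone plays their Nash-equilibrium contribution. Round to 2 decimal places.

889.20 dollars

Each contributed unit returns 4.8/9 = 0.5333 to its contributor — below 1 — so contributing 0 is dominant for every player. At the Nash equilibrium everyone keeps their 26, and the group total is 9 × 26 = 234.
Each contributed unit returns 4.800 to the group as a whole (0.5333 to each of 9 players), which exceeds 1, so the social optimum is full contribution: group total = 4.800 × 234 = 1123.20.
Efficiency loss = 1123.20 − 234 = 889.20.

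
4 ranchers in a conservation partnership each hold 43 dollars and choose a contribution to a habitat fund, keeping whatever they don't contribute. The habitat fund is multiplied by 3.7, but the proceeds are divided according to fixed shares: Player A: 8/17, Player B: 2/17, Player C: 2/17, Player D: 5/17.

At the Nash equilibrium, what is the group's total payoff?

404.20 dollars

Each unit j contributes comes back to j as 3.7 × (j's share), so j prefers to contribute only if that share exceeds 1/3.7 = 0.2703; otherwise keeping the unit dominates.
Player A and Player D are above the threshold, contributing 43 each; the remaining 2 contribute 0. Total contributed: 86.
The habitat fund pays out 3.7 × 86 = 318.20 in total (split across the unequal shares, but the aggregate is all that matters for the group sum).
The 2 free-riders keep 43 each, adding 86. Group total = 86 + 318.20 = 404.20.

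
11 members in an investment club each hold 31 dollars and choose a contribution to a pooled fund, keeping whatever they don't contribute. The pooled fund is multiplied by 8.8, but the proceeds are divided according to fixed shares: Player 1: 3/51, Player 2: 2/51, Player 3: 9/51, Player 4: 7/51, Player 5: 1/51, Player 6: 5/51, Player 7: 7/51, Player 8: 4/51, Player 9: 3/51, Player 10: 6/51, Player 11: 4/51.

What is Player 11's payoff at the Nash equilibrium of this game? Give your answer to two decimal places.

For player j, contributing a unit is worthwhile iff 8.8 × (j's share) ≥ 1, i.e. iff j's share is at least 0.1136.
The shares above 0.1136 belong to Player 3, Player 4, Player 7 and Player 10, contributing 31 each; the remaining 7 contribute 0. Total contributed: 124.
Player 11 keeps 31 and receives 8.8 × 124 × 4/51 = 85.58 from the pooled fund, for a payoff of 116.58.

116.58 dollars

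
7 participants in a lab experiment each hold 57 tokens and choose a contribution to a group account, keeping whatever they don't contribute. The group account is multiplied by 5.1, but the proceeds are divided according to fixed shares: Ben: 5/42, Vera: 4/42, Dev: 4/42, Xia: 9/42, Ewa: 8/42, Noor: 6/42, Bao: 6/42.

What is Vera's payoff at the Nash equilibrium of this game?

Player j's private return per contributed unit is 5.1 × (j's share). Contributing is weakly dominant for j when that share is at least 1/5.1 = 0.1961, and contributing 0 is dominant otherwise.
The only share above 0.1961 is Xia's 9/42, contributing 57; the remaining 6 contribute 0. Total contributed: 57.
Vera keeps 57 and receives 5.1 × 57 × 4/42 = 27.69 from the group account, for a payoff of 84.69.

84.69 tokens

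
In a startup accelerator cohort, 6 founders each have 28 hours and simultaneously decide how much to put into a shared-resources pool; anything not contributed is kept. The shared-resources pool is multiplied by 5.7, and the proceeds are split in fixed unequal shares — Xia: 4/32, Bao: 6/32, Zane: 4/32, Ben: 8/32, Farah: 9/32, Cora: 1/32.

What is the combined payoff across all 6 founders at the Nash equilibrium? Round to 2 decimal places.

Each unit j contributes comes back to j as 5.7 × (j's share), so j prefers to contribute only if that share exceeds 1/5.7 = 0.1754; otherwise keeping the unit dominates.
Bao, Ben and Farah clear that bar, contributing 28 each; the remaining 3 contribute 0. Total contributed: 84.
The shared-resources pool pays out 5.7 × 84 = 478.80 in total (split across the unequal shares, but the aggregate is all that matters for the group sum).
The 3 free-riders keep 28 each, adding 84. Group total = 84 + 478.80 = 562.80.

562.80 hours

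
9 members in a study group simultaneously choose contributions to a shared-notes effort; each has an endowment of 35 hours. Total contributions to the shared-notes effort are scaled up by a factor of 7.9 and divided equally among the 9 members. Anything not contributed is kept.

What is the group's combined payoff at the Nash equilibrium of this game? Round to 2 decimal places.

Each contributed unit returns 7.9/9 = 0.8778 to its contributor — below 1 — so contributing 0 is dominant for every player. At the Nash equilibrium everyone keeps their 35, and the group total is 9 × 35 = 315.

315.00 hours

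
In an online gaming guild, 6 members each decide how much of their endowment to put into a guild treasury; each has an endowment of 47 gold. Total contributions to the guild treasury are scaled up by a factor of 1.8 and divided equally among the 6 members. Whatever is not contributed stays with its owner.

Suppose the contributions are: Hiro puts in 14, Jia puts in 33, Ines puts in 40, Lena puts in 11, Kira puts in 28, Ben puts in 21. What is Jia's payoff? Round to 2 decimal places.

Total contributed: 14 + 33 + 40 + 11 + 28 + 21 = 147.
Each receives 1.8 × 147 / 6 = 44.10 from the guild treasury.
Jia keeps 47 − 33 = 14, so Jia's payoff is 14 + 44.10 = 58.10.

58.10 gold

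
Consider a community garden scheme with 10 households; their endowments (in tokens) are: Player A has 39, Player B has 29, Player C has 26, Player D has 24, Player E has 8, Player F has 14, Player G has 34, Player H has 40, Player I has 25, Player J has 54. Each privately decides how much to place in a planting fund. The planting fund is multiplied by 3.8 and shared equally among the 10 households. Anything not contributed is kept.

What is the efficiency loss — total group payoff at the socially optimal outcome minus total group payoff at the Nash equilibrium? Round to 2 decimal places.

The private return per contributed unit is 3.8/10 = 0.3800 < 1 for every player regardless of endowment, so the Nash equilibrium is zero contribution and the group total is Σ E_j = 39 + 29 + 26 + 24 + 8 + 14 + 34 + 40 + 25 + 54 = 293.
Each contributed unit returns 3.800 to the group, so the social optimum is full contribution by everyone: group total = 3.800 × 293 = 1113.40.
Efficiency loss = (3.800 − 1) × 293 = 820.40.

820.40 tokens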